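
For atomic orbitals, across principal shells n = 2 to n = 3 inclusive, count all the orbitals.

13

Shell n has n² orbitals: 2²=4 + 3²=9 = 13 orbitals.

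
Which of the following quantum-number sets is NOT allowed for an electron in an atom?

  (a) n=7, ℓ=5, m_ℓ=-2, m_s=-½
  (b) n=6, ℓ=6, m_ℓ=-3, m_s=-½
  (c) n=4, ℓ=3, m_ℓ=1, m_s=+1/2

(b) has ℓ = 6 ≥ n = 6, violating 0 ≤ ℓ ≤ n−1.
The remaining sets (a), (c) satisfy all four rules.

(b)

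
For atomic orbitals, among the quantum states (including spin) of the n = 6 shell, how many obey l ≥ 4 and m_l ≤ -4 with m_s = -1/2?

3

Orbitals with l ≥ 4 and m_l ≤ -4, by l: l=4 → 1; l=5 → 2.
Orbitals: 1 + 2 = 3. With m_s fixed to a single value there is one state per orbital, giving 3 states.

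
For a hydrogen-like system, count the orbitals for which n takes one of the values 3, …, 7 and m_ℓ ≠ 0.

110

Per-shell orbital counts meeting the constraint:
n=3 → 6; n=4 → 12; n=5 → 20; n=6 → 30; n=7 → 42.
Total orbitals: 6 + 12 + 20 + 30 + 42 = 110.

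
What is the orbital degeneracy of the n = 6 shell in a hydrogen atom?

36

The n = 6 shell contains n² = 6² = 36 orbitals.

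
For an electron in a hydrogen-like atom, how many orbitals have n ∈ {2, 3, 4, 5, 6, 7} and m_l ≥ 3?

20

For each n in the range, tally the orbitals obeying m_l ≥ 3:
n=4 → 1; n=5 → 3; n=6 → 6; n=7 → 10.
Total orbitals: 1 + 3 + 6 + 10 = 20.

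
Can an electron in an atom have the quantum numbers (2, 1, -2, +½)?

The magnetic quantum number must satisfy −l ≤ m_l ≤ l. With l = 1, m_l can only be -1, 0, 1, so m_l = -2 is forbidden.

Not allowed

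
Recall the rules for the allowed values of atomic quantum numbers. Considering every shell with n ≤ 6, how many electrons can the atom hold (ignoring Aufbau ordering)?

Total orbitals = 1² + 2² + 3² + 4² + 5² + 6² = 91. Doubling for spin gives 182 electrons.

182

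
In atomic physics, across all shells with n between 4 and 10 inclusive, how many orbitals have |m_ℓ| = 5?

30

Count contributing orbitals for each principal shell:
n=6 → 2; n=7 → 4; n=8 → 6; n=9 → 8; n=10 → 10.
Total orbitals: 2 + 4 + 6 + 8 + 10 = 30.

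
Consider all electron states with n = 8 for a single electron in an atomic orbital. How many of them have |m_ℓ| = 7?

The n = 8 shell has ℓ = 0 through 7; check each.
Contributions: ℓ=7 → 2.
Orbitals: 2. Each orbital carries two spin states, so 2 × 2 = 4 states.

4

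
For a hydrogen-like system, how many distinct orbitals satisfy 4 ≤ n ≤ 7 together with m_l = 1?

Per-shell orbital counts meeting the constraint:
n=4 → 3; n=5 → 4; n=6 → 5; n=7 → 6.
Total orbitals: 3 + 4 + 5 + 6 = 18.

18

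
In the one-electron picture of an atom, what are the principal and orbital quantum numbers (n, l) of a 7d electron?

n = 7, l = 2

The leading integer gives n = 7; the letter 'd' means l = 2.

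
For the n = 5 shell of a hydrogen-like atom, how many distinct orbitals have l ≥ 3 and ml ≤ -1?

7

Go through l = 0, …, 4 (the values permitted for n = 5).
The (l, ml) pairs meeting l ≥ 3 and ml ≤ -1 give: l=3 → 3; l=4 → 4.
Total orbitals: 3 + 4 = 7.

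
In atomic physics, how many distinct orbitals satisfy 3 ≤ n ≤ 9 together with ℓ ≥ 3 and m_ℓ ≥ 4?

35

For each n in the range, tally the orbitals obeying ℓ ≥ 3 and m_ℓ ≥ 4:
n=5 → 1; n=6 → 3; n=7 → 6; n=8 → 10; n=9 → 15.
Total orbitals: 1 + 3 + 6 + 10 + 15 = 35.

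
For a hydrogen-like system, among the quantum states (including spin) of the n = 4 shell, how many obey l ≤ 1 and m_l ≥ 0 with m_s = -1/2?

With n = 4 the allowed l are 0, 1, …, 3.
Contributions: l=0 → 1; l=1 → 2.
Orbitals: 1 + 2 = 3. With m_s fixed to a single value there is one state per orbital, giving 3 states.

3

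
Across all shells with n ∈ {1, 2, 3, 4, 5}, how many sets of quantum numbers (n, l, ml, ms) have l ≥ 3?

Per-shell orbital counts meeting the constraint:
n=4 → 7; n=5 → 16.
Orbitals: 7 + 16 = 23. Including both spin states (ms = ±1/2) gives 2 × 23 = 46 states.

46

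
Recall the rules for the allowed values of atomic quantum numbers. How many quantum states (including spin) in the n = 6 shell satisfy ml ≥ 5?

The n = 6 shell has l = 0 through 5; check each.
The (l, ml) pairs meeting ml ≥ 5 give: l=5 → 1.
Orbitals: 1. Each orbital carries two spin states, so 1 × 2 = 2 states.

2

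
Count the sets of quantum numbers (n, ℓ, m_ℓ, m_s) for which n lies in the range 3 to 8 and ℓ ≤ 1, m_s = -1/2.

24

Per-shell orbital counts meeting the constraint:
n=3 → 4; n=4 → 4; n=5 → 4; n=6 → 4; n=7 → 4; n=8 → 4.
Orbitals: 4 + 4 + 4 + 4 + 4 + 4 = 24. With m_s fixed to -1/2 there is one state per orbital, so 24 states.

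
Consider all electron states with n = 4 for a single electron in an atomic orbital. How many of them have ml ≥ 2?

Orbitals with ml ≥ 2, by l: l=2 → 1; l=3 → 2.
Orbitals: 1 + 2 = 3. Each orbital carries two spin states, so 3 × 2 = 6 states.

6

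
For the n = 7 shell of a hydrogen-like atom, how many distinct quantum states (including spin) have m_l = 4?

The n = 7 shell has l = 0 through 6; check each.
The (l, m_l) pairs meeting m_l = 4 give: l=4 → 1; l=5 → 1; l=6 → 1.
Orbitals: 1 + 1 + 1 = 3. Each orbital carries two spin states, so 3 × 2 = 6 states.

6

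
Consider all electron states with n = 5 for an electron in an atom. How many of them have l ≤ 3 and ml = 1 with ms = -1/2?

With n = 5 the allowed l are 0, 1, …, 4.
The (l, ml) pairs meeting l ≤ 3 and ml = 1 give: l=1 → 1; l=2 → 1; l=3 → 1.
Orbitals: 1 + 1 + 1 = 3. With ms fixed to a single value there is one state per orbital, giving 3 states.

3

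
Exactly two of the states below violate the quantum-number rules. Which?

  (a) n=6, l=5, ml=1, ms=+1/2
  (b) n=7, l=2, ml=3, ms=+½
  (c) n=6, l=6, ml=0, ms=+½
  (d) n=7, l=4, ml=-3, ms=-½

(b) and (c)

(b) has |ml| = 3 > l = 2, violating −l ≤ ml ≤ l.
(c) has l = 6 ≥ n = 6, violating 0 ≤ l ≤ n−1.
The remaining sets (a), (d) satisfy all four rules.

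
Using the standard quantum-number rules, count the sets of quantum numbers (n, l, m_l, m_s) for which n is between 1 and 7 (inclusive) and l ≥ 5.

Treat each shell separately and count matching orbitals:
n=6 → 11; n=7 → 24.
Orbitals: 11 + 24 = 35. Including both spin states (m_s = ±1/2) gives 2 × 35 = 70 states.

70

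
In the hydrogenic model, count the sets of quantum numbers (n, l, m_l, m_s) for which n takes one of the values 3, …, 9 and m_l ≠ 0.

For each n in the range, tally the orbitals obeying m_l ≠ 0:
n=3 → 6; n=4 → 12; n=5 → 20; n=6 → 30; n=7 → 42; n=8 → 56; n=9 → 72.
Orbitals: 6 + 12 + 20 + 30 + 42 + 56 + 72 = 238. Including both spin states (m_s = ±1/2) gives 2 × 238 = 476 states.

476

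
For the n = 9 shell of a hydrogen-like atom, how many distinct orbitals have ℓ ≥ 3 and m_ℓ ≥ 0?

39

Per ℓ-value: ℓ=3 → 4; ℓ=4 → 5; ℓ=5 → 6; ℓ=6 → 7; ℓ=7 → 8; ℓ=8 → 9.
Total orbitals: 4 + 5 + 6 + 7 + 8 + 9 = 39.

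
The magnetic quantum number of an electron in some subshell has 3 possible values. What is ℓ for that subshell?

ℓ = 1 (p)

m_ℓ ranges over 2ℓ+1 integers, so 2ℓ+1 = 3 ⇒ ℓ = 1.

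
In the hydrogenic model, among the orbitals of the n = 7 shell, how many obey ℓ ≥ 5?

The (ℓ, m_ℓ) pairs meeting ℓ ≥ 5 give: ℓ=5 → 11; ℓ=6 → 13.
Total orbitals: 11 + 13 = 24.

24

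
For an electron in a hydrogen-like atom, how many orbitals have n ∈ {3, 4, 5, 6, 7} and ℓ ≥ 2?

115

Count contributing orbitals for each principal shell:
n=3 → 5; n=4 → 12; n=5 → 21; n=6 → 32; n=7 → 45.
Total orbitals: 5 + 12 + 21 + 32 + 45 = 115.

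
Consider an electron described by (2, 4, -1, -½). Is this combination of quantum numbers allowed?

The orbital quantum number must satisfy 0 ≤ l ≤ n−1. With n = 2 the allowed l values are 0, 1, so l = 4 is out of range.

Invalid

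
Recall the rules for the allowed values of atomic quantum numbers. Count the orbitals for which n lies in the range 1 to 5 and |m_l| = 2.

Count contributing orbitals for each principal shell:
n=3 → 2; n=4 → 4; n=5 → 6.
Total orbitals: 2 + 4 + 6 = 12.

12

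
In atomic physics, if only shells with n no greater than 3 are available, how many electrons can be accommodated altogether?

Total orbitals = 1² + 2² + 3² = 14. Doubling for spin gives 28 electrons.

28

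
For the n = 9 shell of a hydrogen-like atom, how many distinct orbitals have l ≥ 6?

45

For n = 9, l ranges over 0 … 8.
The (l, ml) pairs meeting l ≥ 6 give: l=6 → 13; l=7 → 15; l=8 → 17.
Total orbitals: 13 + 15 + 17 = 45.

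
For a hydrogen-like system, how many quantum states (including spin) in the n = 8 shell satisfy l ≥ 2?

The (l, ml) pairs meeting l ≥ 2 give: l=2 → 5; l=3 → 7; l=4 → 9; l=5 → 11; l=6 → 13; l=7 → 15.
Orbitals: 5 + 7 + 9 + 11 + 13 + 15 = 60. Each orbital carries two spin states, so 60 × 2 = 120 states.

120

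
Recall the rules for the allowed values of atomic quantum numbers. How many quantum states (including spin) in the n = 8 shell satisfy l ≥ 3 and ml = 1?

10

With n = 8 the allowed l are 0, 1, …, 7.
Contributions: l=3 → 1; l=4 → 1; l=5 → 1; l=6 → 1; l=7 → 1.
Orbitals: 1 + 1 + 1 + 1 + 1 = 5. Each orbital carries two spin states, so 5 × 2 = 10 states.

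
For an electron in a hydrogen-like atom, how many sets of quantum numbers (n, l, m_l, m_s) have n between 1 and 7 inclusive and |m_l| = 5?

12

Treat each shell separately and count matching orbitals:
n=6 → 2; n=7 → 4.
Orbitals: 2 + 4 = 6. Including both spin states (m_s = ±1/2) gives 2 × 6 = 12 states.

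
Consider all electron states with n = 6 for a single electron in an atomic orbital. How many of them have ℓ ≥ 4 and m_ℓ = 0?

4

Per ℓ-value: ℓ=4 → 1; ℓ=5 → 1.
Orbitals: 1 + 1 = 2. Each orbital carries two spin states, so 2 × 2 = 4 states.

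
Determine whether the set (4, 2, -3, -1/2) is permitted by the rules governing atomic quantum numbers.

The magnetic quantum number must satisfy −l ≤ ml ≤ l. With l = 2, ml can only be -2, -1, 0, 1, 2, so ml = -3 is forbidden.

Not allowed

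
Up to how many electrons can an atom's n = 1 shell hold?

2

A shell holds 2n² electrons: 2 × 1² = 2 × 1 = 2.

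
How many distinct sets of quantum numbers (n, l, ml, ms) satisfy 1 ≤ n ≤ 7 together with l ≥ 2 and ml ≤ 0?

130

Work shell by shell — for each n, count the (l, ml) pairs that satisfy l ≥ 2 and ml ≤ 0:
n=3 → 3; n=4 → 7; n=5 → 12; n=6 → 18; n=7 → 25.
Orbitals: 3 + 7 + 12 + 18 + 25 = 65. Including both spin states (ms = ±1/2) gives 2 × 65 = 130 states.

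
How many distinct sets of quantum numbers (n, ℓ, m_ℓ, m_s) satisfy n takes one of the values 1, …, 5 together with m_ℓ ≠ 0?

Count contributing orbitals for each principal shell:
n=2 → 2; n=3 → 6; n=4 → 12; n=5 → 20.
Orbitals: 2 + 6 + 12 + 20 = 40. Including both spin states (m_s = ±1/2) gives 2 × 40 = 80 states.

80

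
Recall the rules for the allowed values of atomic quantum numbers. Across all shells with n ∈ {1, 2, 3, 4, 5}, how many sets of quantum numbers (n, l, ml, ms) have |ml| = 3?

Go shell by shell, enumerating (l, ml) with |ml| = 3:
n=4 → 2; n=5 → 4.
Orbitals: 2 + 4 = 6. Including both spin states (ms = ±1/2) gives 2 × 6 = 12 states.

12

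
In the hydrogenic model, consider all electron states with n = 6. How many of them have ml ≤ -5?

2

Per l-value: l=5 → 1.
Orbitals: 1. Each orbital carries two spin states, so 1 × 2 = 2 states.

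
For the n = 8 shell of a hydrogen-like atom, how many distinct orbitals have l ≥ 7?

Go through l = 0, …, 7 (the values permitted for n = 8).
Contributions: l=7 → 15.
Total orbitals: 15.

15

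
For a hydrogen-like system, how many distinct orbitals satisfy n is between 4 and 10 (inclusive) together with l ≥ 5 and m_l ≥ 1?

95

Work shell by shell — for each n, count the (l, m_l) pairs that satisfy l ≥ 5 and m_l ≥ 1:
n=6 → 5; n=7 → 11; n=8 → 18; n=9 → 26; n=10 → 35.
Total orbitals: 5 + 11 + 18 + 26 + 35 = 95.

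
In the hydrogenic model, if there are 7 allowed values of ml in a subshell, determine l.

l = 3

ml ranges over 2l+1 integers, so 2l+1 = 7 ⇒ l = 3.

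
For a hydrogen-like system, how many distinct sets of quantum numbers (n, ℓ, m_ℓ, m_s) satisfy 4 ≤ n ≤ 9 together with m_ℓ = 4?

30

Treat each shell separately and count matching orbitals:
n=5 → 1; n=6 → 2; n=7 → 3; n=8 → 4; n=9 → 5.
Orbitals: 1 + 2 + 3 + 4 + 5 = 15. Including both spin states (m_s = ±1/2) gives 2 × 15 = 30 states.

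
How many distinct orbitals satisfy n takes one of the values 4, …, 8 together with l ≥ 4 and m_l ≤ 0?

Go shell by shell, enumerating (l, m_l) with l ≥ 4 and m_l ≤ 0:
n=5 → 5; n=6 → 11; n=7 → 18; n=8 → 26.
Total orbitals: 5 + 11 + 18 + 26 = 60.

60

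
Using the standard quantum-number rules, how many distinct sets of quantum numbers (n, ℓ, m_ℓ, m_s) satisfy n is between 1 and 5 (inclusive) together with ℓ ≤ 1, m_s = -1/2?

Go shell by shell, enumerating (ℓ, m_ℓ) with ℓ ≤ 1:
n=1 → 1; n=2 → 4; n=3 → 4; n=4 → 4; n=5 → 4.
Orbitals: 1 + 4 + 4 + 4 + 4 = 17. With m_s fixed to -1/2 there is one state per orbital, so 17 states.

17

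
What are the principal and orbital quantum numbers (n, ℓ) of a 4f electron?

n = 4, ℓ = 3

The leading integer gives n = 4; the letter 'f' means ℓ = 3.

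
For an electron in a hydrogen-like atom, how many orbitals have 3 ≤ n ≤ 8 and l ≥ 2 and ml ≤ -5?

10

Work shell by shell — for each n, count the (l, ml) pairs that satisfy l ≥ 2 and ml ≤ -5:
n=6 → 1; n=7 → 3; n=8 → 6.
Total orbitals: 1 + 3 + 6 = 10.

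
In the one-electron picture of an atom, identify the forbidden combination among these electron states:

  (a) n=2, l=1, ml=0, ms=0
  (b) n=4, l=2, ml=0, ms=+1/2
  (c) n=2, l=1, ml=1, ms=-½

(a)

(a) has ms = 0, but an electron's spin must be ±1/2.
The remaining sets (b), (c) satisfy all four rules.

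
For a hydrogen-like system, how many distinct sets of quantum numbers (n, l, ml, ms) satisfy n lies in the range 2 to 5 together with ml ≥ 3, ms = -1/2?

4

Per-shell orbital counts meeting the constraint:
n=4 → 1; n=5 → 3.
Orbitals: 1 + 3 = 4. With ms fixed to -1/2 there is one state per orbital, so 4 states.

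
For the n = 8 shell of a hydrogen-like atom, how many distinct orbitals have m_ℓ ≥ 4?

With n = 8 the allowed ℓ are 0, 1, …, 7.
The (ℓ, m_ℓ) pairs meeting m_ℓ ≥ 4 give: ℓ=4 → 1; ℓ=5 → 2; ℓ=6 → 3; ℓ=7 → 4.
Total orbitals: 1 + 2 + 3 + 4 = 10.

10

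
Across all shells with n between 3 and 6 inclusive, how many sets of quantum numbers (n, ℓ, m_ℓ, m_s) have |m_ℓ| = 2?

Per-shell orbital counts meeting the constraint:
n=3 → 2; n=4 → 4; n=5 → 6; n=6 → 8.
Orbitals: 2 + 4 + 6 + 8 = 20. Including both spin states (m_s = ±1/2) gives 2 × 20 = 40 states.

40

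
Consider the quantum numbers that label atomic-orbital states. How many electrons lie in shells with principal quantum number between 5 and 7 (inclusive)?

Shell n has n² orbitals: 5²=25 + 6²=36 + 7²=49 = 110 orbitals.
Two spin states per orbital: 2 × 110 = 220 electrons.

220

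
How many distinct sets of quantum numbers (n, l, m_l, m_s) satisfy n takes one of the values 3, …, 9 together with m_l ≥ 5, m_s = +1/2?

20

Go shell by shell, enumerating (l, m_l) with m_l ≥ 5:
n=6 → 1; n=7 → 3; n=8 → 6; n=9 → 10.
Orbitals: 1 + 3 + 6 + 10 = 20. With m_s fixed to +1/2 there is one state per orbital, so 20 states.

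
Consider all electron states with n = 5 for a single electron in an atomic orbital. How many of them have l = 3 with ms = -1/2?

The n = 5 shell has l = 0 through 4; check each.
Orbitals with l = 3, by l: l=3 → 7.
Orbitals: 7. With ms fixed to a single value there is one state per orbital, giving 7 states.

7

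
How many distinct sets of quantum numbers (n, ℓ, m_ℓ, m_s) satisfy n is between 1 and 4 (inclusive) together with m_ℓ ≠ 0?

Count contributing orbitals for each principal shell:
n=2 → 2; n=3 → 6; n=4 → 12.
Orbitals: 2 + 6 + 12 = 20. Including both spin states (m_s = ±1/2) gives 2 × 20 = 40 states.

40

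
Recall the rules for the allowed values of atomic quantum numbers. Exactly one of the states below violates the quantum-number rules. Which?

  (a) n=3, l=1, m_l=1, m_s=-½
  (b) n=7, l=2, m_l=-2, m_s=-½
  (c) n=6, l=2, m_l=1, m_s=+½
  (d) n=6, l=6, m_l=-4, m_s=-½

(d) has l = 6 ≥ n = 6, violating 0 ≤ l ≤ n−1.
The remaining sets (a), (b), (c) satisfy all four rules.

(d)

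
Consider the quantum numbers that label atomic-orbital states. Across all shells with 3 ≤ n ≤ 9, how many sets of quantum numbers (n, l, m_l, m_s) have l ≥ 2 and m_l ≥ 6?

20

Count contributing orbitals for each principal shell:
n=7 → 1; n=8 → 3; n=9 → 6.
Orbitals: 1 + 3 + 6 = 10. Including both spin states (m_s = ±1/2) gives 2 × 10 = 20 states.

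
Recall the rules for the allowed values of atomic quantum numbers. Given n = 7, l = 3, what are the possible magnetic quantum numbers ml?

ml takes every integer from −l to +l. With l = 3 that gives the 7 values -3, -2, -1, 0, 1, 2, 3.

-3, -2, -1, 0, 1, 2, 3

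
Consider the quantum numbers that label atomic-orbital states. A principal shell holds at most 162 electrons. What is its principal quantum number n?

2n² = 162 ⇒ n² = 81 ⇒ n = 9.

n = 9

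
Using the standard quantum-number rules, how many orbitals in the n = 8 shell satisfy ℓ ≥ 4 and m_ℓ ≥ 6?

Orbitals with ℓ ≥ 4 and m_ℓ ≥ 6, by ℓ: ℓ=6 → 1; ℓ=7 → 2.
Total orbitals: 1 + 2 = 3.

3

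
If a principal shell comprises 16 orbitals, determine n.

n = 4

n² = 16 ⇒ n = 4.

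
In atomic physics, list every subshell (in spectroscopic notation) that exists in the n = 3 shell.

3s, 3p, 3d

For n = 3, l runs from 0 to 2. In spectroscopic notation l = 0,1,2,… ↔ s,p,d,f,g,h,i, so the subshells are 3s, 3p, 3d.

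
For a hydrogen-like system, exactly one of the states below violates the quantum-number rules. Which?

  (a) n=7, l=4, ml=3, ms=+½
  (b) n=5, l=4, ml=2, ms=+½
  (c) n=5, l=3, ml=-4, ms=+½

(c)

(c) has |ml| = 4 > l = 3, violating −l ≤ ml ≤ l.
The remaining sets (a), (b) satisfy all four rules.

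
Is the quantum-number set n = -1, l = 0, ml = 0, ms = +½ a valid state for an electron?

The principal quantum number must be a positive integer (n ≥ 1), but here n = -1.

No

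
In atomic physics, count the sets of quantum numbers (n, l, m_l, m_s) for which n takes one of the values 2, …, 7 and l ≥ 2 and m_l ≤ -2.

70

Go shell by shell, enumerating (l, m_l) with l ≥ 2 and m_l ≤ -2:
n=3 → 1; n=4 → 3; n=5 → 6; n=6 → 10; n=7 → 15.
Orbitals: 1 + 3 + 6 + 10 + 15 = 35. Including both spin states (m_s = ±1/2) gives 2 × 35 = 70 states.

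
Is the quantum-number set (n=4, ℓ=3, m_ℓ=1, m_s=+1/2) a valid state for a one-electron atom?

n = 4 is a positive integer. ℓ = 3 satisfies 0 ≤ ℓ ≤ n−1 = 3. m_ℓ = 1 lies in the range −ℓ … +ℓ (here −3 … 3). m_s = +1/2 is one of ±1/2.
All four constraints are satisfied.

Valid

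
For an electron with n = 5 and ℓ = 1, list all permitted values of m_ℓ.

m_ℓ takes every integer from −ℓ to +ℓ. With ℓ = 1 that gives the 3 values -1, 0, 1.

-1, 0, 1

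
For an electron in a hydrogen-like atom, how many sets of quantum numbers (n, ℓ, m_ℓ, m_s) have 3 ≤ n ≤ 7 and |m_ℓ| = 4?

For each n in the range, tally the orbitals obeying |m_ℓ| = 4:
n=5 → 2; n=6 → 4; n=7 → 6.
Orbitals: 2 + 4 + 6 = 12. Including both spin states (m_s = ±1/2) gives 2 × 12 = 24 states.

24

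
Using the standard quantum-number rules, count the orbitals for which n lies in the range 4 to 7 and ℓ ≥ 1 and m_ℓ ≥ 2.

Work shell by shell — for each n, count the (ℓ, m_ℓ) pairs that satisfy ℓ ≥ 1 and m_ℓ ≥ 2:
n=4 → 3; n=5 → 6; n=6 → 10; n=7 → 15.
Total orbitals: 3 + 6 + 10 + 15 = 34.

34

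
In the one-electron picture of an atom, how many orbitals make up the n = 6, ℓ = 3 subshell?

A subshell has 2ℓ+1 orbitals; with ℓ = 3, that's 7.

7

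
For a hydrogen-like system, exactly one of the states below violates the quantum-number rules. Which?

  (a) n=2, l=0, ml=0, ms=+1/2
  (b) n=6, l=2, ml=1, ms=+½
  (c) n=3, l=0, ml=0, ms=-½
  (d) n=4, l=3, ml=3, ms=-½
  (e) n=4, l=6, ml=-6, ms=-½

(e) has l = 6 ≥ n = 4, violating 0 ≤ l ≤ n−1.
The remaining sets (a), (b), (c), (d) satisfy all four rules.

(e)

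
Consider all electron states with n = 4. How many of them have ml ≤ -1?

Go through l = 0, …, 3 (the values permitted for n = 4).
Per l-value: l=1 → 1; l=2 → 2; l=3 → 3.
Orbitals: 1 + 2 + 3 = 6. Each orbital carries two spin states, so 6 × 2 = 12 states.

12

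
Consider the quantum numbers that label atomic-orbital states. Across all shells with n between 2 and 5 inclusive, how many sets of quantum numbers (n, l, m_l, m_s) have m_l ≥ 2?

Per-shell orbital counts meeting the constraint:
n=3 → 1; n=4 → 3; n=5 → 6.
Orbitals: 1 + 3 + 6 = 10. Including both spin states (m_s = ±1/2) gives 2 × 10 = 20 states.

20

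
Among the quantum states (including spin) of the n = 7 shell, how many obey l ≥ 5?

48

For n = 7, l ranges over 0 … 6.
Per l-value: l=5 → 11; l=6 → 13.
Orbitals: 11 + 13 = 24. Each orbital carries two spin states, so 24 × 2 = 48 states.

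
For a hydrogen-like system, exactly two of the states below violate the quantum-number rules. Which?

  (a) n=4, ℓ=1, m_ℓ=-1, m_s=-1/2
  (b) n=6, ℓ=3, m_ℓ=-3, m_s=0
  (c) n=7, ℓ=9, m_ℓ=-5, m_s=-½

(b) has m_s = 0, but an electron's spin must be ±1/2.
(c) has ℓ = 9 ≥ n = 7, violating 0 ≤ ℓ ≤ n−1.
The remaining set (a) satisfies all four rules.

(b) and (c)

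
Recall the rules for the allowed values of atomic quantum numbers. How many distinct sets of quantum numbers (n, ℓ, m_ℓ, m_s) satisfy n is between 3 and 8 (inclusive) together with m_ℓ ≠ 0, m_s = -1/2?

Go shell by shell, enumerating (ℓ, m_ℓ) with m_ℓ ≠ 0:
n=3 → 6; n=4 → 12; n=5 → 20; n=6 → 30; n=7 → 42; n=8 → 56.
Orbitals: 6 + 12 + 20 + 30 + 42 + 56 = 166. With m_s fixed to -1/2 there is one state per orbital, so 166 states.

166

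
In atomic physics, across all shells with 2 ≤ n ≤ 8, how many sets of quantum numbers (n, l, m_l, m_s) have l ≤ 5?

324

Count contributing orbitals for each principal shell:
n=2 → 4; n=3 → 9; n=4 → 16; n=5 → 25; n=6 → 36; n=7 → 36; n=8 → 36.
Orbitals: 4 + 9 + 16 + 25 + 36 + 36 + 36 = 162. Including both spin states (m_s = ±1/2) gives 2 × 162 = 324 states.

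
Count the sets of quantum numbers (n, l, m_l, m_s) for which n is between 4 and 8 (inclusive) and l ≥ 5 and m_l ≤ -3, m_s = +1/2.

22

Work shell by shell — for each n, count the (l, m_l) pairs that satisfy l ≥ 5 and m_l ≤ -3:
n=6 → 3; n=7 → 7; n=8 → 12.
Orbitals: 3 + 7 + 12 = 22. With m_s fixed to +1/2 there is one state per orbital, so 22 states.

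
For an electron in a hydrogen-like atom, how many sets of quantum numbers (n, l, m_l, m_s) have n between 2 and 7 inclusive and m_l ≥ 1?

Treat each shell separately and count matching orbitals:
n=2 → 1; n=3 → 3; n=4 → 6; n=5 → 10; n=6 → 15; n=7 → 21.
Orbitals: 1 + 3 + 6 + 10 + 15 + 21 = 56. Including both spin states (m_s = ±1/2) gives 2 × 56 = 112 states.

112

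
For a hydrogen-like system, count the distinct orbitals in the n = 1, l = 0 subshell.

1

A subshell has 2l+1 orbitals; with l = 0, that's 1.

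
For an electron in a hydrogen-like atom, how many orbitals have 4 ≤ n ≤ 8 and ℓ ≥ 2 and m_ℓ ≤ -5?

Treat each shell separately and count matching orbitals:
n=6 → 1; n=7 → 3; n=8 → 6.
Total orbitals: 1 + 3 + 6 = 10.

10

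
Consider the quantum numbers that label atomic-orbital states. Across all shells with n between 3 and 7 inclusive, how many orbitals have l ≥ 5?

Per-shell orbital counts meeting the constraint:
n=6 → 11; n=7 → 24.
Total orbitals: 11 + 24 = 35.

35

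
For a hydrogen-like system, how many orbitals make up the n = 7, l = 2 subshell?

5

A subshell has 2l+1 orbitals; with l = 2, that's 5.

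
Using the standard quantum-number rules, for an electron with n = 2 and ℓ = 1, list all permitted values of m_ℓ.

-1, 0, 1

m_ℓ takes every integer from −ℓ to +ℓ. With ℓ = 1 that gives the 3 values -1, 0, 1.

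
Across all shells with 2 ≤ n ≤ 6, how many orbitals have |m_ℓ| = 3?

Per-shell orbital counts meeting the constraint:
n=4 → 2; n=5 → 4; n=6 → 6.
Total orbitals: 2 + 4 + 6 = 12.

12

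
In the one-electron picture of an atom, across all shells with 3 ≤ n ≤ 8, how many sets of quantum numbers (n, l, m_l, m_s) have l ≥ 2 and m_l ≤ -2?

112

Count contributing orbitals for each principal shell:
n=3 → 1; n=4 → 3; n=5 → 6; n=6 → 10; n=7 → 15; n=8 → 21.
Orbitals: 1 + 3 + 6 + 10 + 15 + 21 = 56. Including both spin states (m_s = ±1/2) gives 2 × 56 = 112 states.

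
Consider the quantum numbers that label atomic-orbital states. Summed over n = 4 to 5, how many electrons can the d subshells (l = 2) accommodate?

A d subshell (l = 2) exists for every n ≥ 3, so shells n = 4, 5 each contribute one — 2 subshells.
Since each d subshell holds 2(2·2+1) = 10 electrons, the total is 2 × 10 = 20.

20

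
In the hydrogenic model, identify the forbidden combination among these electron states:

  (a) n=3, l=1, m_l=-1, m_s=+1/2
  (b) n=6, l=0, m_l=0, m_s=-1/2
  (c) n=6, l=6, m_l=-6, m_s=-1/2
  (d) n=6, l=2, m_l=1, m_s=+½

(c)

(c) has l = 6 ≥ n = 6, violating 0 ≤ l ≤ n−1.
The remaining sets (a), (b), (d) satisfy all four rules.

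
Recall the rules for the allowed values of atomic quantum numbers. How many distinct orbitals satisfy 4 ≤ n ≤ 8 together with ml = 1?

25

Count contributing orbitals for each principal shell:
n=4 → 3; n=5 → 4; n=6 → 5; n=7 → 6; n=8 → 7.
Total orbitals: 3 + 4 + 5 + 6 + 7 = 25.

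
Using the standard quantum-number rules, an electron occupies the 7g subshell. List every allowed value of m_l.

The 7g subshell has l = 4, and m_l takes every integer from −l to +l. With l = 4 that gives the 9 values -4, -3, -2, -1, 0, 1, 2, 3, 4.

-4, -3, -2, -1, 0, 1, 2, 3, 4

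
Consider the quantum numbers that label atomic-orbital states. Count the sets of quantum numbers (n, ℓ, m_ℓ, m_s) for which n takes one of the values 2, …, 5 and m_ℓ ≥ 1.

Count contributing orbitals for each principal shell:
n=2 → 1; n=3 → 3; n=4 → 6; n=5 → 10.
Orbitals: 1 + 3 + 6 + 10 = 20. Including both spin states (m_s = ±1/2) gives 2 × 20 = 40 states.

40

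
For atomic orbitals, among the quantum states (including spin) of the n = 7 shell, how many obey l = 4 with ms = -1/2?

9

Contributions: l=4 → 9.
Orbitals: 9. With ms fixed to a single value there is one state per orbital, giving 9 states.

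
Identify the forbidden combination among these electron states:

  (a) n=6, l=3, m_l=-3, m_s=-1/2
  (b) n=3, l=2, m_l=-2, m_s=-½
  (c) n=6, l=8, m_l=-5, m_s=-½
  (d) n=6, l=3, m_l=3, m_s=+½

(c) has l = 8 ≥ n = 6, violating 0 ≤ l ≤ n−1.
The remaining sets (a), (b), (d) satisfy all four rules.

(c)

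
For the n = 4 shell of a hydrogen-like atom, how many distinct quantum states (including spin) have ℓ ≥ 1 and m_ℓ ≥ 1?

With n = 4 the allowed ℓ are 0, 1, …, 3.
Per ℓ-value: ℓ=1 → 1; ℓ=2 → 2; ℓ=3 → 3.
Orbitals: 1 + 2 + 3 = 6. Each orbital carries two spin states, so 6 × 2 = 12 states.

12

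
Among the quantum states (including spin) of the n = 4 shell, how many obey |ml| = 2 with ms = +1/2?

Contributions: l=2 → 2; l=3 → 2.
Orbitals: 2 + 2 = 4. With ms fixed to a single value there is one state per orbital, giving 4 states.

4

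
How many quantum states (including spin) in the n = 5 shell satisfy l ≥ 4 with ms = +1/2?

The (l, ml) pairs meeting l ≥ 4 give: l=4 → 9.
Orbitals: 9. With ms fixed to a single value there is one state per orbital, giving 9 states.

9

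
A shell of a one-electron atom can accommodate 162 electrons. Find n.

2n² = 162 ⇒ n² = 81 ⇒ n = 9.

n = 9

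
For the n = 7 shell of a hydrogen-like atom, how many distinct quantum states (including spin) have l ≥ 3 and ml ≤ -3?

For n = 7, l ranges over 0 … 6.
Per l-value: l=3 → 1; l=4 → 2; l=5 → 3; l=6 → 4.
Orbitals: 1 + 2 + 3 + 4 = 10. Each orbital carries two spin states, so 10 × 2 = 20 states.

20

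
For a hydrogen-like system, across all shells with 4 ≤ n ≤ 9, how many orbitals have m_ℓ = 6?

Count contributing orbitals for each principal shell:
n=7 → 1; n=8 → 2; n=9 → 3.
Total orbitals: 1 + 2 + 3 = 6.

6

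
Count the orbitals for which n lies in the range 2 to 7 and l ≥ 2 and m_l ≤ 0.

Work shell by shell — for each n, count the (l, m_l) pairs that satisfy l ≥ 2 and m_l ≤ 0:
n=3 → 3; n=4 → 7; n=5 → 12; n=6 → 18; n=7 → 25.
Total orbitals: 3 + 7 + 12 + 18 + 25 = 65.

65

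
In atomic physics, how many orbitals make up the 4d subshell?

5

A subshell has 2l+1 orbitals; with l = 2, that's 5.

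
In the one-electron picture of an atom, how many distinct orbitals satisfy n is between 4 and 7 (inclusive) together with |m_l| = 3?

Treat each shell separately and count matching orbitals:
n=4 → 2; n=5 → 4; n=6 → 6; n=7 → 8.
Total orbitals: 2 + 4 + 6 + 8 = 20.

20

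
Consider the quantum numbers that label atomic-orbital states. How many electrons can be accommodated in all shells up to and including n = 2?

10

Total orbitals = 1² + 2² = 5. Doubling for spin gives 10 electrons.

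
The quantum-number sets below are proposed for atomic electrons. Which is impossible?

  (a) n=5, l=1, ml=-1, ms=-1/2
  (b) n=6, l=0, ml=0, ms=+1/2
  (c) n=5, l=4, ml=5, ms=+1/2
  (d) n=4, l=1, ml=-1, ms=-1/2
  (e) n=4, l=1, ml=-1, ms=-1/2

(c)

(c) has |ml| = 5 > l = 4, violating −l ≤ ml ≤ l.
The remaining sets (a), (b), (d), (e) satisfy all four rules.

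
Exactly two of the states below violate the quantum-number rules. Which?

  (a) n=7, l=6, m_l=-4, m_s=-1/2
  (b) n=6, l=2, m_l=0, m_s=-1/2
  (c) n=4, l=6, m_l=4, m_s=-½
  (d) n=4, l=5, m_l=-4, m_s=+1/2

(c) has l = 6 ≥ n = 4, violating 0 ≤ l ≤ n−1.
(d) has l = 5 ≥ n = 4, violating 0 ≤ l ≤ n−1.
The remaining sets (a), (b) satisfy all four rules.

(c) and (d)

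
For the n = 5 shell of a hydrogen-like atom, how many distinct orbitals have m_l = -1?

With n = 5 the allowed l are 0, 1, …, 4.
Per l-value: l=1 → 1; l=2 → 1; l=3 → 1; l=4 → 1.
Total orbitals: 1 + 1 + 1 + 1 = 4.

4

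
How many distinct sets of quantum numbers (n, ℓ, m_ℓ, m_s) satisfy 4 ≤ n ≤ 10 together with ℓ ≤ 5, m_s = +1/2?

221

Work shell by shell — for each n, count the (ℓ, m_ℓ) pairs that satisfy ℓ ≤ 5:
n=4 → 16; n=5 → 25; n=6 → 36; n=7 → 36; n=8 → 36; n=9 → 36; n=10 → 36.
Orbitals: 16 + 25 + 36 + 36 + 36 + 36 + 36 = 221. With m_s fixed to +1/2 there is one state per orbital, so 221 states.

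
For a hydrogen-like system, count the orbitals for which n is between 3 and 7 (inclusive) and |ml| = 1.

Go shell by shell, enumerating (l, ml) with |ml| = 1:
n=3 → 4; n=4 → 6; n=5 → 8; n=6 → 10; n=7 → 12.
Total orbitals: 4 + 6 + 8 + 10 + 12 = 40.

40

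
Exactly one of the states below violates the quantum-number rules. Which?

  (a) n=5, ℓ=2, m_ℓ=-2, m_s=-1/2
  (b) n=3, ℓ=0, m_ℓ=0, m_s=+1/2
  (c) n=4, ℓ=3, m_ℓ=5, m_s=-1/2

(c)

(c) has |m_ℓ| = 5 > ℓ = 3, violating −ℓ ≤ m_ℓ ≤ ℓ.
The remaining sets (a), (b) satisfy all four rules.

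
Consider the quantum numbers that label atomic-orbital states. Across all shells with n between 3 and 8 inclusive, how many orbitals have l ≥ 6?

41

Per-shell orbital counts meeting the constraint:
n=7 → 13; n=8 → 28.
Total orbitals: 13 + 28 = 41.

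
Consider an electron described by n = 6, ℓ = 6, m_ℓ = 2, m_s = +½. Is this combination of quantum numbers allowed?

The orbital quantum number must satisfy 0 ≤ ℓ ≤ n−1. With n = 6 the allowed ℓ values are 0, 1, 2, 3, 4, 5, so ℓ = 6 is out of range.

No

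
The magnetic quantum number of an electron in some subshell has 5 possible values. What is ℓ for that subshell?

ℓ = 2 (d)

m_ℓ ranges over 2ℓ+1 integers, so 2ℓ+1 = 5 ⇒ ℓ = 2.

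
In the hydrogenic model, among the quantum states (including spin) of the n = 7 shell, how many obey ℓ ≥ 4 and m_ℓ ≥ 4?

12

Orbitals with ℓ ≥ 4 and m_ℓ ≥ 4, by ℓ: ℓ=4 → 1; ℓ=5 → 2; ℓ=6 → 3.
Orbitals: 1 + 2 + 3 = 6. Each orbital carries two spin states, so 6 × 2 = 12 states.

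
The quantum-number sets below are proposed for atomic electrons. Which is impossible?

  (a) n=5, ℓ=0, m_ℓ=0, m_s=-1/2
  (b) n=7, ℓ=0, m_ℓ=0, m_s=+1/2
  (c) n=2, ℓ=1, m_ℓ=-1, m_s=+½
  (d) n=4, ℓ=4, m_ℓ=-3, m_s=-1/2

(d)

(d) has ℓ = 4 ≥ n = 4, violating 0 ≤ ℓ ≤ n−1.
The remaining sets (a), (b), (c) satisfy all four rules.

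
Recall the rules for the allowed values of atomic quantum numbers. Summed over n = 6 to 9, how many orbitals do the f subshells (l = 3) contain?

28

An f subshell (l = 3) exists for every n ≥ 4, so shells n = 6, 7, 8, 9 each contribute one — 4 subshells.
Since each f subshell has 2·3+1 = 7 orbitals, the total is 4 × 7 = 28.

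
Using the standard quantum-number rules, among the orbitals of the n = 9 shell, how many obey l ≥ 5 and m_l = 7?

2

Orbitals with l ≥ 5 and m_l = 7, by l: l=7 → 1; l=8 → 1.
Total orbitals: 1 + 1 = 2.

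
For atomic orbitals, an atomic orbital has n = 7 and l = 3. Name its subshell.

l = 3 corresponds to the letter 'f', so the subshell is 7f.

7f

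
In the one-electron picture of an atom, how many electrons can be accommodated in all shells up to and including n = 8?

408

Total orbitals = 1² + 2² + 3² + 4² + 5² + 6² + 7² + 8² = 204. Doubling for spin gives 408 electrons.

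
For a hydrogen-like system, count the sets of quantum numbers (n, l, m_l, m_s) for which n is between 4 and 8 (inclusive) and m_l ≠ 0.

320

For each n in the range, tally the orbitals obeying m_l ≠ 0:
n=4 → 12; n=5 → 20; n=6 → 30; n=7 → 42; n=8 → 56.
Orbitals: 12 + 20 + 30 + 42 + 56 = 160. Including both spin states (m_s = ±1/2) gives 2 × 160 = 320 states.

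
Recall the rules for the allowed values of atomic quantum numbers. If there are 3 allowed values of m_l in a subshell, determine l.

m_l ranges over 2l+1 integers, so 2l+1 = 3 ⇒ l = 1.

l = 1 (p)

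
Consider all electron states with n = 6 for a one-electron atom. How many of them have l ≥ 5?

The n = 6 shell has l = 0 through 5; check each.
The (l, m_l) pairs meeting l ≥ 5 give: l=5 → 11.
Orbitals: 11. Each orbital carries two spin states, so 11 × 2 = 22 states.

22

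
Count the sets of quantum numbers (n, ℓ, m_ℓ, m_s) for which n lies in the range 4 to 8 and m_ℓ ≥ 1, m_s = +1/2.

For each n in the range, tally the orbitals obeying m_ℓ ≥ 1:
n=4 → 6; n=5 → 10; n=6 → 15; n=7 → 21; n=8 → 28.
Orbitals: 6 + 10 + 15 + 21 + 28 = 80. With m_s fixed to +1/2 there is one state per orbital, so 80 states.

80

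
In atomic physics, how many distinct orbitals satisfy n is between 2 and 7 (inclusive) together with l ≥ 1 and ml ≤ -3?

20

Work shell by shell — for each n, count the (l, ml) pairs that satisfy l ≥ 1 and ml ≤ -3:
n=4 → 1; n=5 → 3; n=6 → 6; n=7 → 10.
Total orbitals: 1 + 3 + 6 + 10 = 20.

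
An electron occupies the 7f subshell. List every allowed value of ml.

The 7f subshell has l = 3, and ml takes every integer from −l to +l. With l = 3 that gives the 7 values -3, -2, -1, 0, 1, 2, 3.

-3, -2, -1, 0, 1, 2, 3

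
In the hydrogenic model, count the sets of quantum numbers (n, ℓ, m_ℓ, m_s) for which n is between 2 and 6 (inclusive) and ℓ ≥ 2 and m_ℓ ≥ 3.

Work shell by shell — for each n, count the (ℓ, m_ℓ) pairs that satisfy ℓ ≥ 2 and m_ℓ ≥ 3:
n=4 → 1; n=5 → 3; n=6 → 6.
Orbitals: 1 + 3 + 6 = 10. Including both spin states (m_s = ±1/2) gives 2 × 10 = 20 states.

20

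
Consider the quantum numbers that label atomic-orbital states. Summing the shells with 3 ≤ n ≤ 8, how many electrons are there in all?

398

Shell n has n² orbitals: 3²=9 + 4²=16 + 5²=25 + 6²=36 + 7²=49 + 8²=64 = 199 orbitals.
Two spin states per orbital: 2 × 199 = 398 electrons.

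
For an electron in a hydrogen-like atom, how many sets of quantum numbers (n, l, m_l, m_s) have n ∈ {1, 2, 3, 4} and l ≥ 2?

Treat each shell separately and count matching orbitals:
n=3 → 5; n=4 → 12.
Orbitals: 5 + 12 = 17. Including both spin states (m_s = ±1/2) gives 2 × 17 = 34 states.

34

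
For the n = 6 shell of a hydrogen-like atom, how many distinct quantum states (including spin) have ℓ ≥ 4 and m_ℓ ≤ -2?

The n = 6 shell has ℓ = 0 through 5; check each.
Orbitals with ℓ ≥ 4 and m_ℓ ≤ -2, by ℓ: ℓ=4 → 3; ℓ=5 → 4.
Orbitals: 3 + 4 = 7. Each orbital carries two spin states, so 7 × 2 = 14 states.

14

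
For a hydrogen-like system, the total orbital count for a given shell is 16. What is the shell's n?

n = 4

n² = 16 ⇒ n = 4.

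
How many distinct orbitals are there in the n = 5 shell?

The n = 5 shell contains n² = 5² = 25 orbitals.

25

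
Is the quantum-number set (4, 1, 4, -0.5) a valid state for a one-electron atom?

Not allowed

The magnetic quantum number must satisfy −ℓ ≤ m_ℓ ≤ ℓ. With ℓ = 1, m_ℓ can only be -1, 0, 1, so m_ℓ = 4 is forbidden.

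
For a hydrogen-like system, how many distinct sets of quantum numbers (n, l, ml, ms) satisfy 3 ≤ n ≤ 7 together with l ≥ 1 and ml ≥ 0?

150

Treat each shell separately and count matching orbitals:
n=3 → 5; n=4 → 9; n=5 → 14; n=6 → 20; n=7 → 27.
Orbitals: 5 + 9 + 14 + 20 + 27 = 75. Including both spin states (ms = ±1/2) gives 2 × 75 = 150 states.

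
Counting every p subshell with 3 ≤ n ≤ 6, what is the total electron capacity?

A p subshell (l = 1) exists for every n ≥ 2, so shells n = 3, 4, 5, 6 each contribute one — 4 subshells.
Since each p subshell holds 2(2·1+1) = 6 electrons, the total is 4 × 6 = 24.

24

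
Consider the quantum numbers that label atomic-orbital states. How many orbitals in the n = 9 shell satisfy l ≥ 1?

The (l, m_l) pairs meeting l ≥ 1 give: l=1 → 3; l=2 → 5; l=3 → 7; l=4 → 9; l=5 → 11; l=6 → 13; l=7 → 15; l=8 → 17.
Total orbitals: 3 + 5 + 7 + 9 + 11 + 13 + 15 + 17 = 80.

80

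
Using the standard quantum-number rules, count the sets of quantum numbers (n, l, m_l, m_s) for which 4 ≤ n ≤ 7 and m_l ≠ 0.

208

Treat each shell separately and count matching orbitals:
n=4 → 12; n=5 → 20; n=6 → 30; n=7 → 42.
Orbitals: 12 + 20 + 30 + 42 = 104. Including both spin states (m_s = ±1/2) gives 2 × 104 = 208 states.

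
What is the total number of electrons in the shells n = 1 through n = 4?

Shell n has n² orbitals: 1²=1 + 2²=4 + 3²=9 + 4²=16 = 30 orbitals.
Two spin states per orbital: 2 × 30 = 60 electrons.

60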